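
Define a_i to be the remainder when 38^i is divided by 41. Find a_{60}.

We have a_0 = 1, a_1 = 38, a_2 = 9, a_3 = 14, a_4 = 40, a_5 = 3, a_6 = 32, a_7 = 27, a_8 = 1.
The sequence repeats with period 8.
So a_{60} = a_{0 + ((60-0) mod 8)} = a_4 = 40.

40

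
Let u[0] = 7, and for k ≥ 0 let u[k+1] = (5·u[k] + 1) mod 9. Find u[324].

7

u[0] = 7,  u[1] = 0,  u[2] = 1,  u[3] = 6,  u[4] = 4,  u[5] = 3,  u[6] = 7.
Since u[6] = u[0] = 7, the sequence is periodic with period 6.
(324 - 0) mod 6 = 0, so u[324] = u[0] = 7.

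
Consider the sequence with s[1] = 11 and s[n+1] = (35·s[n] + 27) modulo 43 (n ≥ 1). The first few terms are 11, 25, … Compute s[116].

35

Computing terms: s[1] = 11; s[2] = 25; s[3] = 42; s[4] = 35; s[5] = 5; s[6] = 30; s[7] = 2; s[8] = 11.
Since s[8] = s[1] = 11, the sequence is periodic with period 7.
So s[116] = s[1 + ((116-1) mod 7)] = s[4] = 35.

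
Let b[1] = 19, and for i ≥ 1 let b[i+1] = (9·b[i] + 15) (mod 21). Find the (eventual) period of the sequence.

Computing terms: b[1] = 19, b[2] = 18, b[3] = 9, b[4] = 12, b[5] = 18.
Since b[5] = b[2] = 18, the sequence is eventually periodic: after a pre-period of length 1 it cycles with period 3.

3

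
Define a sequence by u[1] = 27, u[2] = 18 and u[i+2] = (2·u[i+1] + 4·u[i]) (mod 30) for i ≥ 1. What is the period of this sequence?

5

Listing terms: u[1] = 27,  u[2] = 18,  u[3] = 24,  u[4] = 0,  u[5] = 6,  u[6] = 12,  u[7] = 18,  u[8] = 24.
Since (u[7], u[8]) = (u[2], u[3]) = (18, 24) (two consecutive terms determine the rest), the sequence is eventually periodic: after a pre-period of length 1 it cycles with period 5.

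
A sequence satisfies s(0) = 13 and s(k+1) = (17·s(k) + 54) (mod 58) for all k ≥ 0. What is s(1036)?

Computing terms: s(0) = 13,  s(1) = 43,  s(2) = 31,  s(3) = 1,  s(4) = 13.
Since s(4) = s(0) = 13, the sequence is periodic with period 4.
So s(1036) = s(0 + ((1036-0) mod 4)) = s(0) = 13.

13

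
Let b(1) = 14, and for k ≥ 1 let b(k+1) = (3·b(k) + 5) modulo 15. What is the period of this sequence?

4

Listing terms: b(1) = 14, b(2) = 2, b(3) = 11, b(4) = 8, b(5) = 14.
Since b(5) = b(1) = 14, the sequence is periodic with period 4.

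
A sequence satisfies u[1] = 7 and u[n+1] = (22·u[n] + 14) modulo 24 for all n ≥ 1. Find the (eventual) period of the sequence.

We have u[1] = 7, u[2] = 0, u[3] = 14, u[4] = 10, u[5] = 18, u[6] = 2, u[7] = 10.
Since u[7] = u[4] = 10, the sequence is eventually periodic: after a pre-period of length 3 it cycles with period 3.

3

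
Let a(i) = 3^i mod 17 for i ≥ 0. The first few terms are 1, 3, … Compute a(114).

9

We have a(0) = 1; a(1) = 3; a(2) = 9; a(3) = 10; a(4) = 13; a(5) = 5; a(6) = 15; a(7) = 11; a(8) = 16; a(9) = 14; a(10) = 8; a(11) = 7; a(12) = 4; a(13) = 12; a(14) = 2; a(15) = 6; a(16) = 1.
The sequence repeats with period 16.
(114 - 0) mod 16 = 2, so a(114) = a(2) = 9.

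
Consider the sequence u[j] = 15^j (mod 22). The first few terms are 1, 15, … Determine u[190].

1

We have u[0] = 1,  u[1] = 15,  u[2] = 5,  u[3] = 9,  u[4] = 3,  u[5] = 1.
The sequence repeats with period 5.
So u[190] = u[0 + ((190-0) mod 5)] = u[0] = 1.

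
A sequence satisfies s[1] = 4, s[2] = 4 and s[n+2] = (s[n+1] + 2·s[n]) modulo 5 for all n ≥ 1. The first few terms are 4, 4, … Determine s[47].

Computing terms: s[1] = 4, s[2] = 4, s[3] = 2, s[4] = 0, s[5] = 4, s[6] = 4.
Since (s[5], s[6]) = (s[1], s[2]) = (4, 4) (two consecutive terms determine the rest), the sequence is periodic with period 4.
So s[47] = s[1 + ((47-1) mod 4)] = s[3] = 2.

2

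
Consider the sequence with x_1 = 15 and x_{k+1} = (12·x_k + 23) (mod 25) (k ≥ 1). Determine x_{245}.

We have x_1 = 15, x_2 = 3, x_3 = 9, x_4 = 6, x_5 = 20, x_6 = 13, x_7 = 4, x_8 = 21, x_9 = 0, x_{10} = 23, x_{11} = 24, x_{12} = 11, x_{13} = 5, x_{14} = 8, x_{15} = 19, x_{16} = 1, x_{17} = 10, x_{18} = 18, x_{19} = 14, x_{20} = 16, x_{21} = 15.
Since x_{21} = x_1 = 15, the sequence is periodic with period 20.
So x_{245} = x_{1 + ((245-1) mod 20)} = x_5 = 20.

20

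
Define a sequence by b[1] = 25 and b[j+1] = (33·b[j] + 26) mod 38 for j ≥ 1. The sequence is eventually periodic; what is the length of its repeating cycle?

18

b[1] = 25, b[2] = 15, b[3] = 27, b[4] = 5, b[5] = 1, b[6] = 21, b[7] = 35, b[8] = 3, b[9] = 11, b[10] = 9, b[11] = 19, b[12] = 7, b[13] = 29, b[14] = 33, b[15] = 13, b[16] = 37, b[17] = 31, b[18] = 23, b[19] = 25.
The sequence repeats with period 18.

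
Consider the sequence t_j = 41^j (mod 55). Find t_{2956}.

36

t_0 = 1, t_1 = 41, t_2 = 31, t_3 = 6, t_4 = 26, t_5 = 21, t_6 = 36, t_7 = 46, t_8 = 16, t_9 = 51, t_{10} = 1.
The sequence repeats with period 10.
So t_{2956} = t_{0 + ((2956-0) mod 10)} = t_6 = 36.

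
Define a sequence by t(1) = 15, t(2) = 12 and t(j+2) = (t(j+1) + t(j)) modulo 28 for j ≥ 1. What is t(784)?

11

We have t(1) = 15, t(2) = 12, t(3) = 27, t(4) = 11, t(5) = 10, t(6) = 21, t(7) = 3, t(8) = 24, t(9) = 27, t(10) = 23, t(11) = 22, t(12) = 17, t(13) = 11, t(14) = 0, t(15) = 11, t(16) = 11, t(17) = 22, t(18) = 5, t(19) = 27, t(20) = 4, t(21) = 3, t(22) = 7, t(23) = 10, t(24) = 17, t(25) = 27, t(26) = 16, t(27) = 15, t(28) = 3, t(29) = 18, t(30) = 21, t(31) = 11, t(32) = 4, t(33) = 15, t(34) = 19, t(35) = 6, t(36) = 25, t(37) = 3, t(38) = 0, t(39) = 3, t(40) = 3, t(41) = 6, t(42) = 9, t(43) = 15, t(44) = 24, t(45) = 11, t(46) = 7, t(47) = 18, t(48) = 25, t(49) = 15, t(50) = 12.
The sequence repeats with period 48.
So t(784) = t(1 + ((784-1) mod 48)) = t(16) = 11.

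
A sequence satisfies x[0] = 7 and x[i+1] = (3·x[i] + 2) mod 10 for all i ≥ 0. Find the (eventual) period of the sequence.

4

x[0] = 7, x[1] = 3, x[2] = 1, x[3] = 5, x[4] = 7.
Since x[4] = x[0] = 7, the sequence is periodic with period 4.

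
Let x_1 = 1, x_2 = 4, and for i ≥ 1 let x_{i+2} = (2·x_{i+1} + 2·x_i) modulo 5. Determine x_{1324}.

3

x_1 = 1, x_2 = 4, x_3 = 0, x_4 = 3, x_5 = 1, x_6 = 3, x_7 = 3, x_8 = 2, x_9 = 0, x_{10} = 4, x_{11} = 3, x_{12} = 4, x_{13} = 4, x_{14} = 1, x_{15} = 0, x_{16} = 2, x_{17} = 4, x_{18} = 2, x_{19} = 2, x_{20} = 3, x_{21} = 0, x_{22} = 1, x_{23} = 2, x_{24} = 1, x_{25} = 1, x_{26} = 4.
Since (x_{25}, x_{26}) = (x_1, x_2) = (1, 4) (two consecutive terms determine the rest), the sequence is periodic with period 24.
(1324 - 1) mod 24 = 3, so x_{1324} = x_4 = 3.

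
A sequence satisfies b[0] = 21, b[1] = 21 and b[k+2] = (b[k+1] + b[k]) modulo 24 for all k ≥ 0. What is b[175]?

Listing terms: b[0] = 21; b[1] = 21; b[2] = 18; b[3] = 15; b[4] = 9; b[5] = 0; b[6] = 9; b[7] = 9; b[8] = 18; b[9] = 3; b[10] = 21; b[11] = 0; b[12] = 21; b[13] = 21.
The sequence repeats with period 12.
So b[175] = b[0 + ((175-0) mod 12)] = b[7] = 9.

9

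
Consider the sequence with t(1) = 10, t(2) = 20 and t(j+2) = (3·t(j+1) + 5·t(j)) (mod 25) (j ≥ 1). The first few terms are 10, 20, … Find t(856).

Listing terms: t(1) = 10, t(2) = 20, t(3) = 10, t(4) = 5, t(5) = 15, t(6) = 20, t(7) = 10.
Since (t(6), t(7)) = (t(2), t(3)) = (20, 10) (two consecutive terms determine the rest), the sequence is eventually periodic: after a pre-period of length 1 it cycles with period 4.
For j ≥ 2, t(j) depends only on (j - 2) mod 4. (856 - 2) mod 4 = 2, so t(856) = t(4) = 5.

5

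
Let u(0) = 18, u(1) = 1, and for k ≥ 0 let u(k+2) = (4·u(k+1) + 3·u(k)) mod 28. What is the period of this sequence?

u(0) = 18,  u(1) = 1,  u(2) = 2,  u(3) = 11,  u(4) = 22,  u(5) = 9,  u(6) = 18,  u(7) = 15,  u(8) = 2,  u(9) = 25,  u(10) = 22,  u(11) = 23,  u(12) = 18,  u(13) = 1.
Since (u(12), u(13)) = (u(0), u(1)) = (18, 1) (two consecutive terms determine the rest), the sequence is periodic with period 12.

12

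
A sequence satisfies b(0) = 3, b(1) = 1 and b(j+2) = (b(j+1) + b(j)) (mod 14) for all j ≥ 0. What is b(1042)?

11

b(0) = 3; b(1) = 1; b(2) = 4; b(3) = 5; b(4) = 9; b(5) = 0; b(6) = 9; b(7) = 9; b(8) = 4; b(9) = 13; b(10) = 3; b(11) = 2; b(12) = 5; b(13) = 7; b(14) = 12; b(15) = 5; b(16) = 3; b(17) = 8; b(18) = 11; b(19) = 5; b(20) = 2; b(21) = 7; b(22) = 9; b(23) = 2; b(24) = 11; b(25) = 13; b(26) = 10; b(27) = 9; b(28) = 5; b(29) = 0; b(30) = 5; b(31) = 5; b(32) = 10; b(33) = 1; b(34) = 11; b(35) = 12; b(36) = 9; b(37) = 7; b(38) = 2; b(39) = 9; b(40) = 11; b(41) = 6; b(42) = 3; b(43) = 9; b(44) = 12; b(45) = 7; b(46) = 5; b(47) = 12; b(48) = 3; b(49) = 1.
The sequence repeats with period 48.
So b(1042) = b(0 + ((1042-0) mod 48)) = b(34) = 11.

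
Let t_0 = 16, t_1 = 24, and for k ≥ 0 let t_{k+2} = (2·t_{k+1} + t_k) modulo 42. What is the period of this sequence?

Computing terms: t_0 = 16; t_1 = 24; t_2 = 22; t_3 = 26; t_4 = 32; t_5 = 6; t_6 = 2; t_7 = 10; t_8 = 22; t_9 = 12; t_{10} = 4; t_{11} = 20; t_{12} = 2; t_{13} = 24; t_{14} = 8; t_{15} = 40; t_{16} = 4; t_{17} = 6; t_{18} = 16; t_{19} = 38; t_{20} = 8; t_{21} = 12; t_{22} = 32; t_{23} = 34; t_{24} = 16; t_{25} = 24.
Since (t_{24}, t_{25}) = (t_0, t_1) = (16, 24) (two consecutive terms determine the rest), the sequence is periodic with period 24.

24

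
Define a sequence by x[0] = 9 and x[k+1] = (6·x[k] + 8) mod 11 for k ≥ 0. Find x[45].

1

x[0] = 9, x[1] = 7, x[2] = 6, x[3] = 0, x[4] = 8, x[5] = 1, x[6] = 3, x[7] = 4, x[8] = 10, x[9] = 2, x[10] = 9.
The sequence repeats with period 10.
(45 - 0) mod 10 = 5, so x[45] = x[5] = 1.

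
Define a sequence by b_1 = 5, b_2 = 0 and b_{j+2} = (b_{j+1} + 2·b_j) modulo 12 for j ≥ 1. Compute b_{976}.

10

Listing terms: b_1 = 5,  b_2 = 0,  b_3 = 10,  b_4 = 10,  b_5 = 6,  b_6 = 2,  b_7 = 2,  b_8 = 6,  b_9 = 10,  b_{10} = 10.
Since (b_9, b_{10}) = (b_3, b_4) = (10, 10) (two consecutive terms determine the rest), the sequence is eventually periodic: after a pre-period of length 2 it cycles with period 6.
For j ≥ 3, b_j depends only on (j - 3) mod 6. (976 - 3) mod 6 = 1, so b_{976} = b_4 = 10.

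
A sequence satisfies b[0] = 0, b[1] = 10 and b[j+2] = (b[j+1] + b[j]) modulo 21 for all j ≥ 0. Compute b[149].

b[0] = 0, b[1] = 10, b[2] = 10, b[3] = 20, b[4] = 9, b[5] = 8, b[6] = 17, b[7] = 4, b[8] = 0, b[9] = 4, b[10] = 4, b[11] = 8, b[12] = 12, b[13] = 20, b[14] = 11, b[15] = 10, b[16] = 0, b[17] = 10.
Since (b[16], b[17]) = (b[0], b[1]) = (0, 10) (two consecutive terms determine the rest), the sequence is periodic with period 16.
(149 - 0) mod 16 = 5, so b[149] = b[5] = 8.

8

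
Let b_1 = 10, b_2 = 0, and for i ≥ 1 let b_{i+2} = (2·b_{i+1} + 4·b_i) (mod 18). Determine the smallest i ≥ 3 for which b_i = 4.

Computing terms: b_1 = 10,  b_2 = 0,  b_3 = 4,  b_4 = 8,  b_5 = 14,  b_6 = 6,  b_7 = 14,  b_8 = 16,  b_9 = 16,  b_{10} = 6,  b_{11} = 4,  b_{12} = 14,  b_{13} = 8,  b_{14} = 0,  b_{15} = 14,  b_{16} = 10,  b_{17} = 4,  b_{18} = 12,  b_{19} = 4,  b_{20} = 2,  b_{21} = 2,  b_{22} = 12,  b_{23} = 14,  b_{24} = 4,  b_{25} = 10,  b_{26} = 0.
The sequence repeats with period 24.
The value 4 first appears (with i ≥ 3) at b_3.

3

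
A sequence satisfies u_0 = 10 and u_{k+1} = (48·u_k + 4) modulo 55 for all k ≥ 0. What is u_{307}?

We have u_0 = 10; u_1 = 44; u_2 = 26; u_3 = 42; u_4 = 40; u_5 = 54; u_6 = 11; u_7 = 37; u_8 = 20; u_9 = 29; u_{10} = 21; u_{11} = 22; u_{12} = 15; u_{13} = 9; u_{14} = 51; u_{15} = 32; u_{16} = 0; u_{17} = 4; u_{18} = 31; u_{19} = 7; u_{20} = 10.
The sequence repeats with period 20.
(307 - 0) mod 20 = 7, so u_{307} = u_7 = 37.

37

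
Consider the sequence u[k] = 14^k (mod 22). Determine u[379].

We have u[0] = 1,  u[1] = 14,  u[2] = 20,  u[3] = 16,  u[4] = 4,  u[5] = 12,  u[6] = 14.
Since u[6] = u[1] = 14, the sequence is eventually periodic: after a pre-period of length 1 it cycles with period 5.
For k ≥ 1, u[k] depends only on (k - 1) mod 5. (379 - 1) mod 5 = 3, so u[379] = u[4] = 4.

4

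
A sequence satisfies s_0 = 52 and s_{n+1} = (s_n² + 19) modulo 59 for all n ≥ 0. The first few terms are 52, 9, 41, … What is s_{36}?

36

We have s_0 = 52; s_1 = 9; s_2 = 41; s_3 = 48; s_4 = 22; s_5 = 31; s_6 = 36; s_7 = 17; s_8 = 13; s_9 = 11; s_{10} = 22.
Since s_{10} = s_4 = 22, the sequence is eventually periodic: after a pre-period of length 4 it cycles with period 6.
For n ≥ 4, s_n depends only on (n - 4) mod 6. (36 - 4) mod 6 = 2, so s_{36} = s_6 = 36.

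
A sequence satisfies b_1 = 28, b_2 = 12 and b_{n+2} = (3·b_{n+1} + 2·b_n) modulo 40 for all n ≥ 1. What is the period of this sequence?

24

Computing terms: b_1 = 28, b_2 = 12, b_3 = 12, b_4 = 20, b_5 = 4, b_6 = 12, b_7 = 4, b_8 = 36, b_9 = 36, b_{10} = 20, b_{11} = 12, b_{12} = 36, b_{13} = 12, b_{14} = 28, b_{15} = 28, b_{16} = 20, b_{17} = 36, b_{18} = 28, b_{19} = 36, b_{20} = 4, b_{21} = 4, b_{22} = 20, b_{23} = 28, b_{24} = 4, b_{25} = 28, b_{26} = 12.
Since (b_{25}, b_{26}) = (b_1, b_2) = (28, 12) (two consecutive terms determine the rest), the sequence is periodic with period 24.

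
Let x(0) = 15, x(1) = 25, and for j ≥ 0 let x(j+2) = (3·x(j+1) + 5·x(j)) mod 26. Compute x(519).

We have x(0) = 15; x(1) = 25; x(2) = 20; x(3) = 3; x(4) = 5; x(5) = 4; x(6) = 11; x(7) = 1; x(8) = 6; x(9) = 23; x(10) = 21; x(11) = 22; x(12) = 15; x(13) = 25.
Since (x(12), x(13)) = (x(0), x(1)) = (15, 25) (two consecutive terms determine the rest), the sequence is periodic with period 12.
(519 - 0) mod 12 = 3, so x(519) = x(3) = 3.

3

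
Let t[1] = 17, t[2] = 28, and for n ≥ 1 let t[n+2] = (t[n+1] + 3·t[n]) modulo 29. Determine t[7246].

18

Listing terms: t[1] = 17, t[2] = 28, t[3] = 21, t[4] = 18, t[5] = 23, t[6] = 19, t[7] = 1, t[8] = 0, t[9] = 3, t[10] = 3, t[11] = 12, t[12] = 21, t[13] = 28, t[14] = 4, t[15] = 1, t[16] = 13, t[17] = 16, t[18] = 26, t[19] = 16, t[20] = 7, t[21] = 26, t[22] = 18, t[23] = 9, t[24] = 5, t[25] = 3, t[26] = 18, t[27] = 27, t[28] = 23, t[29] = 17, t[30] = 28.
Since (t[29], t[30]) = (t[1], t[2]) = (17, 28) (two consecutive terms determine the rest), the sequence is periodic with period 28.
(7246 - 1) mod 28 = 21, so t[7246] = t[22] = 18.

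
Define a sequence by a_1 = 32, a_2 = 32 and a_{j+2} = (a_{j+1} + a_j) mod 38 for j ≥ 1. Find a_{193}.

8

Listing terms: a_1 = 32,  a_2 = 32,  a_3 = 26,  a_4 = 20,  a_5 = 8,  a_6 = 28,  a_7 = 36,  a_8 = 26,  a_9 = 24,  a_{10} = 12,  a_{11} = 36,  a_{12} = 10,  a_{13} = 8,  a_{14} = 18,  a_{15} = 26,  a_{16} = 6,  a_{17} = 32,  a_{18} = 0,  a_{19} = 32,  a_{20} = 32.
The sequence repeats with period 18.
So a_{193} = a_{1 + ((193-1) mod 18)} = a_{13} = 8.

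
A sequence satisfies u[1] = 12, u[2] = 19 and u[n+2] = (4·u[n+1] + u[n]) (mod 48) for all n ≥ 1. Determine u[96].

19

Listing terms: u[1] = 12, u[2] = 19, u[3] = 40, u[4] = 35, u[5] = 36, u[6] = 35, u[7] = 32, u[8] = 19, u[9] = 12, u[10] = 19.
The sequence repeats with period 8.
So u[96] = u[1 + ((96-1) mod 8)] = u[8] = 19.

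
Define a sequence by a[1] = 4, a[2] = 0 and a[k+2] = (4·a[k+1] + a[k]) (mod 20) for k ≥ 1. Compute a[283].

a[1] = 4,  a[2] = 0,  a[3] = 4,  a[4] = 16,  a[5] = 8,  a[6] = 8,  a[7] = 0,  a[8] = 8,  a[9] = 12,  a[10] = 16,  a[11] = 16,  a[12] = 0,  a[13] = 16,  a[14] = 4,  a[15] = 12,  a[16] = 12,  a[17] = 0,  a[18] = 12,  a[19] = 8,  a[20] = 4,  a[21] = 4,  a[22] = 0.
The sequence repeats with period 20.
(283 - 1) mod 20 = 2, so a[283] = a[3] = 4.

4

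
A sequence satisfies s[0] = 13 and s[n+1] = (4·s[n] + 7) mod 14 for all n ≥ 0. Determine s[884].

Computing terms: s[0] = 13; s[1] = 3; s[2] = 5; s[3] = 13.
The sequence repeats with period 3.
So s[884] = s[0 + ((884-0) mod 3)] = s[2] = 5.

5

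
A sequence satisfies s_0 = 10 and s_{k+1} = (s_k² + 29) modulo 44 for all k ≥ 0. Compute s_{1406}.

38

Listing terms: s_0 = 10,  s_1 = 41,  s_2 = 38,  s_3 = 21,  s_4 = 30,  s_5 = 5,  s_6 = 10.
Since s_6 = s_0 = 10, the sequence is periodic with period 6.
So s_{1406} = s_{0 + ((1406-0) mod 6)} = s_2 = 38.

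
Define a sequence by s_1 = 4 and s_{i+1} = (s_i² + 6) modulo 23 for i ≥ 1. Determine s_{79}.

9

Computing terms: s_1 = 4; s_2 = 22; s_3 = 7; s_4 = 9; s_5 = 18; s_6 = 8; s_7 = 1; s_8 = 7.
Since s_8 = s_3 = 7, the sequence is eventually periodic: after a pre-period of length 2 it cycles with period 5.
For i ≥ 3, s_i depends only on (i - 3) mod 5. (79 - 3) mod 5 = 1, so s_{79} = s_4 = 9.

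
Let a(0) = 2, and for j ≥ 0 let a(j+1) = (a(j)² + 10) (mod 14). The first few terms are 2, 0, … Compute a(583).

0

a(0) = 2; a(1) = 0; a(2) = 10; a(3) = 12; a(4) = 0.
Since a(4) = a(1) = 0, the sequence is eventually periodic: after a pre-period of length 1 it cycles with period 3.
For j ≥ 1, a(j) depends only on (j - 1) mod 3. (583 - 1) mod 3 = 0, so a(583) = a(1) = 0.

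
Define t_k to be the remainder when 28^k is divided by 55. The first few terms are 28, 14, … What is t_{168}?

We have t_1 = 28; t_2 = 14; t_3 = 7; t_4 = 31; t_5 = 43; t_6 = 49; t_7 = 52; t_8 = 26; t_9 = 13; t_{10} = 34; t_{11} = 17; t_{12} = 36; t_{13} = 18; t_{14} = 9; t_{15} = 32; t_{16} = 16; t_{17} = 8; t_{18} = 4; t_{19} = 2; t_{20} = 1; t_{21} = 28.
The sequence repeats with period 20.
(168 - 1) mod 20 = 7, so t_{168} = t_8 = 26.

26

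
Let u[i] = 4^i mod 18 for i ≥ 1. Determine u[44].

16

Computing terms: u[1] = 4, u[2] = 16, u[3] = 10, u[4] = 4.
Since u[4] = u[1] = 4, the sequence is periodic with period 3.
So u[44] = u[1 + ((44-1) mod 3)] = u[2] = 16.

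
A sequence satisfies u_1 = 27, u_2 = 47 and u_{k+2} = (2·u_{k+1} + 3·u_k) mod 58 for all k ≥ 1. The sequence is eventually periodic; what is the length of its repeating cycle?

Computing terms: u_1 = 27,  u_2 = 47,  u_3 = 1,  u_4 = 27,  u_5 = 57,  u_6 = 21,  u_7 = 39,  u_8 = 25,  u_9 = 51,  u_{10} = 3,  u_{11} = 43,  u_{12} = 37,  u_{13} = 29,  u_{14} = 53,  u_{15} = 19,  u_{16} = 23,  u_{17} = 45,  u_{18} = 43,  u_{19} = 47,  u_{20} = 49,  u_{21} = 7,  u_{22} = 45,  u_{23} = 53,  u_{24} = 9,  u_{25} = 3,  u_{26} = 33,  u_{27} = 17,  u_{28} = 17,  u_{29} = 27,  u_{30} = 47.
Since (u_{29}, u_{30}) = (u_1, u_2) = (27, 47) (two consecutive terms determine the rest), the sequence is periodic with period 28.

28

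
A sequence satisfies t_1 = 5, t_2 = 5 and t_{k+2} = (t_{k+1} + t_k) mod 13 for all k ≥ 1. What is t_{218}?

12

Listing terms: t_1 = 5,  t_2 = 5,  t_3 = 10,  t_4 = 2,  t_5 = 12,  t_6 = 1,  t_7 = 0,  t_8 = 1,  t_9 = 1,  t_{10} = 2,  t_{11} = 3,  t_{12} = 5,  t_{13} = 8,  t_{14} = 0,  t_{15} = 8,  t_{16} = 8,  t_{17} = 3,  t_{18} = 11,  t_{19} = 1,  t_{20} = 12,  t_{21} = 0,  t_{22} = 12,  t_{23} = 12,  t_{24} = 11,  t_{25} = 10,  t_{26} = 8,  t_{27} = 5,  t_{28} = 0,  t_{29} = 5,  t_{30} = 5.
The sequence repeats with period 28.
(218 - 1) mod 28 = 21, so t_{218} = t_{22} = 12.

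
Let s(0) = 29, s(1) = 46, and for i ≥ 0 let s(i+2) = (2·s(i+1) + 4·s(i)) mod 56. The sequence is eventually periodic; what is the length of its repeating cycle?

48

Computing terms: s(0) = 29,  s(1) = 46,  s(2) = 40,  s(3) = 40,  s(4) = 16,  s(5) = 24,  s(6) = 0,  s(7) = 40,  s(8) = 24,  s(9) = 40,  s(10) = 8,  s(11) = 8,  s(12) = 48,  s(13) = 16,  s(14) = 0,  s(15) = 8,  s(16) = 16,  s(17) = 8,  s(18) = 24,  s(19) = 24,  s(20) = 32,  s(21) = 48,  s(22) = 0,  s(23) = 24,  s(24) = 48,  s(25) = 24,  s(26) = 16,  s(27) = 16,  s(28) = 40,  s(29) = 32,  s(30) = 0,  s(31) = 16,  s(32) = 32,  s(33) = 16,  s(34) = 48,  s(35) = 48,  s(36) = 8,  s(37) = 40,  s(38) = 0,  s(39) = 48,  s(40) = 40,  s(41) = 48,  s(42) = 32,  s(43) = 32,  s(44) = 24,  s(45) = 8,  s(46) = 0,  s(47) = 32,  s(48) = 8,  s(49) = 32,  s(50) = 40,  s(51) = 40.
Since (s(50), s(51)) = (s(2), s(3)) = (40, 40) (two consecutive terms determine the rest), the sequence is eventually periodic: after a pre-period of length 2 it cycles with period 48.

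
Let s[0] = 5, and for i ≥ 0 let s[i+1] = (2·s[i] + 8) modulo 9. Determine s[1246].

We have s[0] = 5; s[1] = 0; s[2] = 8; s[3] = 6; s[4] = 2; s[5] = 3; s[6] = 5.
Since s[6] = s[0] = 5, the sequence is periodic with period 6.
(1246 - 0) mod 6 = 4, so s[1246] = s[4] = 2.

2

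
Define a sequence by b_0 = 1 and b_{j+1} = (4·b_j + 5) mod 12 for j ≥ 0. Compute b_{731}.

Computing terms: b_0 = 1, b_1 = 9, b_2 = 5, b_3 = 1.
Since b_3 = b_0 = 1, the sequence is periodic with period 3.
(731 - 0) mod 3 = 2, so b_{731} = b_2 = 5.

5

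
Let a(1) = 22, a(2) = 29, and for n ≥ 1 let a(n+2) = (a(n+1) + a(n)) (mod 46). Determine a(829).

16

We have a(1) = 22, a(2) = 29, a(3) = 5, a(4) = 34, a(5) = 39, a(6) = 27, a(7) = 20, a(8) = 1, a(9) = 21, a(10) = 22, a(11) = 43, a(12) = 19, a(13) = 16, a(14) = 35, a(15) = 5, a(16) = 40, a(17) = 45, a(18) = 39, a(19) = 38, a(20) = 31, a(21) = 23, a(22) = 8, a(23) = 31, a(24) = 39, a(25) = 24, a(26) = 17, a(27) = 41, a(28) = 12, a(29) = 7, a(30) = 19, a(31) = 26, a(32) = 45, a(33) = 25, a(34) = 24, a(35) = 3, a(36) = 27, a(37) = 30, a(38) = 11, a(39) = 41, a(40) = 6, a(41) = 1, a(42) = 7, a(43) = 8, a(44) = 15, a(45) = 23, a(46) = 38, a(47) = 15, a(48) = 7, a(49) = 22, a(50) = 29.
Since (a(49), a(50)) = (a(1), a(2)) = (22, 29) (two consecutive terms determine the rest), the sequence is periodic with period 48.
(829 - 1) mod 48 = 12, so a(829) = a(13) = 16.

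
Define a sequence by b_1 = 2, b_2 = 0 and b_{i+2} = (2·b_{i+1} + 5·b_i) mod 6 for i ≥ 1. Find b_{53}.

Computing terms: b_1 = 2, b_2 = 0, b_3 = 4, b_4 = 2, b_5 = 0.
The sequence repeats with period 3.
So b_{53} = b_{1 + ((53-1) mod 3)} = b_2 = 0.

0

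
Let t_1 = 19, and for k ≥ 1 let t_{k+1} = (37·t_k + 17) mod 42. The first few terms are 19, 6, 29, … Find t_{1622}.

Listing terms: t_1 = 19, t_2 = 6, t_3 = 29, t_4 = 40, t_5 = 27, t_6 = 8, t_7 = 19.
The sequence repeats with period 6.
(1622 - 1) mod 6 = 1, so t_{1622} = t_2 = 6.

6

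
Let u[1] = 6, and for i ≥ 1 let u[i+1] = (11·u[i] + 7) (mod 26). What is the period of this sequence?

12

We have u[1] = 6,  u[2] = 21,  u[3] = 4,  u[4] = 25,  u[5] = 22,  u[6] = 15,  u[7] = 16,  u[8] = 1,  u[9] = 18,  u[10] = 23,  u[11] = 0,  u[12] = 7,  u[13] = 6.
The sequence repeats with period 12.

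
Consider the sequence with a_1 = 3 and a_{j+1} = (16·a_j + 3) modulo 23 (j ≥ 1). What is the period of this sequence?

11

Computing terms: a_1 = 3, a_2 = 5, a_3 = 14, a_4 = 20, a_5 = 1, a_6 = 19, a_7 = 8, a_8 = 16, a_9 = 6, a_{10} = 7, a_{11} = 0, a_{12} = 3.
Since a_{12} = a_1 = 3, the sequence is periodic with period 11.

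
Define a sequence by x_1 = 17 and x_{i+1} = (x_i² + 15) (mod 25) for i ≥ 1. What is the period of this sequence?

4

Computing terms: x_1 = 17, x_2 = 4, x_3 = 6, x_4 = 1, x_5 = 16, x_6 = 21, x_7 = 6.
Since x_7 = x_3 = 6, the sequence is eventually periodic: after a pre-period of length 2 it cycles with period 4.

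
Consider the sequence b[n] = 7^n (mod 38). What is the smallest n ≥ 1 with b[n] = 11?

We have b[0] = 1, b[1] = 7, b[2] = 11, b[3] = 1.
The sequence repeats with period 3.
The value 11 first appears (with n ≥ 1) at b[2].

2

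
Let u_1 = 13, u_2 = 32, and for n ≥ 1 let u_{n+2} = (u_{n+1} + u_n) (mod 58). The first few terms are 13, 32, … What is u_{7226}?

32

u_1 = 13, u_2 = 32, u_3 = 45, u_4 = 19, u_5 = 6, u_6 = 25, u_7 = 31, u_8 = 56, u_9 = 29, u_{10} = 27, u_{11} = 56, u_{12} = 25, u_{13} = 23, u_{14} = 48, u_{15} = 13, u_{16} = 3, u_{17} = 16, u_{18} = 19, u_{19} = 35, u_{20} = 54, u_{21} = 31, u_{22} = 27, u_{23} = 0, u_{24} = 27, u_{25} = 27, u_{26} = 54, u_{27} = 23, u_{28} = 19, u_{29} = 42, u_{30} = 3, u_{31} = 45, u_{32} = 48, u_{33} = 35, u_{34} = 25, u_{35} = 2, u_{36} = 27, u_{37} = 29, u_{38} = 56, u_{39} = 27, u_{40} = 25, u_{41} = 52, u_{42} = 19, u_{43} = 13, u_{44} = 32.
Since (u_{43}, u_{44}) = (u_1, u_2) = (13, 32) (two consecutive terms determine the rest), the sequence is periodic with period 42.
So u_{7226} = u_{1 + ((7226-1) mod 42)} = u_2 = 32.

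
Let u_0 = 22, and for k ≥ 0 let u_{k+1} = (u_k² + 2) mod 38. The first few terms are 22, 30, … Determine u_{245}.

0

We have u_0 = 22,  u_1 = 30,  u_2 = 28,  u_3 = 26,  u_4 = 32,  u_5 = 0,  u_6 = 2,  u_7 = 6,  u_8 = 0.
Since u_8 = u_5 = 0, the sequence is eventually periodic: after a pre-period of length 5 it cycles with period 3.
For k ≥ 5, u_k depends only on (k - 5) mod 3. (245 - 5) mod 3 = 0, so u_{245} = u_5 = 0.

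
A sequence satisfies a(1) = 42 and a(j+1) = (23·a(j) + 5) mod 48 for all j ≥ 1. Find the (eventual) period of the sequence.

4

Listing terms: a(1) = 42,  a(2) = 11,  a(3) = 18,  a(4) = 35,  a(5) = 42.
Since a(5) = a(1) = 42, the sequence is periodic with period 4.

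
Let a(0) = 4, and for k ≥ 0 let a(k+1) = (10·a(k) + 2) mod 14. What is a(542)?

2

a(0) = 4,  a(1) = 0,  a(2) = 2,  a(3) = 8,  a(4) = 12,  a(5) = 10,  a(6) = 4.
Since a(6) = a(0) = 4, the sequence is periodic with period 6.
(542 - 0) mod 6 = 2, so a(542) = a(2) = 2.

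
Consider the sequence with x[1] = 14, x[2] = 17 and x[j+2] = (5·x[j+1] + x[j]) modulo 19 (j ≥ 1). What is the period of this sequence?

We have x[1] = 14, x[2] = 17, x[3] = 4, x[4] = 18, x[5] = 18, x[6] = 13, x[7] = 7, x[8] = 10, x[9] = 0, x[10] = 10, x[11] = 12, x[12] = 13, x[13] = 1, x[14] = 18, x[15] = 15, x[16] = 17, x[17] = 5, x[18] = 4, x[19] = 6, x[20] = 15, x[21] = 5, x[22] = 2, x[23] = 15, x[24] = 1, x[25] = 1, x[26] = 6, x[27] = 12, x[28] = 9, x[29] = 0, x[30] = 9, x[31] = 7, x[32] = 6, x[33] = 18, x[34] = 1, x[35] = 4, x[36] = 2, x[37] = 14, x[38] = 15, x[39] = 13, x[40] = 4, x[41] = 14, x[42] = 17.
The sequence repeats with period 40.

40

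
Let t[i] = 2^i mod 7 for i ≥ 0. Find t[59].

t[0] = 1, t[1] = 2, t[2] = 4, t[3] = 1.
The sequence repeats with period 3.
So t[59] = t[0 + ((59-0) mod 3)] = t[2] = 4.

4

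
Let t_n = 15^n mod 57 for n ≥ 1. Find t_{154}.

We have t_1 = 15,  t_2 = 54,  t_3 = 12,  t_4 = 9,  t_5 = 21,  t_6 = 30,  t_7 = 51,  t_8 = 24,  t_9 = 18,  t_{10} = 42,  t_{11} = 3,  t_{12} = 45,  t_{13} = 48,  t_{14} = 36,  t_{15} = 27,  t_{16} = 6,  t_{17} = 33,  t_{18} = 39,  t_{19} = 15.
The sequence repeats with period 18.
(154 - 1) mod 18 = 9, so t_{154} = t_{10} = 42.

42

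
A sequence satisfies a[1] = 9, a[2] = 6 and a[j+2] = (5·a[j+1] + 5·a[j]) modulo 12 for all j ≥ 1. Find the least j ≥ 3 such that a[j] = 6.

8

We have a[1] = 9, a[2] = 6, a[3] = 3, a[4] = 9, a[5] = 0, a[6] = 9, a[7] = 9, a[8] = 6.
Since (a[7], a[8]) = (a[1], a[2]) = (9, 6) (two consecutive terms determine the rest), the sequence is periodic with period 6.
The value 6 next appears (with j ≥ 3) at a[8].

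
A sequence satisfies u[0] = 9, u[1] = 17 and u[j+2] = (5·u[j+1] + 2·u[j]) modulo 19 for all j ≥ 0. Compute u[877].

u[0] = 9,  u[1] = 17,  u[2] = 8,  u[3] = 17,  u[4] = 6,  u[5] = 7,  u[6] = 9,  u[7] = 2,  u[8] = 9,  u[9] = 11,  u[10] = 16,  u[11] = 7,  u[12] = 10,  u[13] = 7,  u[14] = 17,  u[15] = 4,  u[16] = 16,  u[17] = 12,  u[18] = 16,  u[19] = 9,  u[20] = 1,  u[21] = 4,  u[22] = 3,  u[23] = 4,  u[24] = 7,  u[25] = 5,  u[26] = 1,  u[27] = 15,  u[28] = 1,  u[29] = 16,  u[30] = 6,  u[31] = 5,  u[32] = 18,  u[33] = 5,  u[34] = 4,  u[35] = 11,  u[36] = 6,  u[37] = 14,  u[38] = 6,  u[39] = 1,  u[40] = 17,  u[41] = 11,  u[42] = 13,  u[43] = 11,  u[44] = 5,  u[45] = 9,  u[46] = 17.
Since (u[45], u[46]) = (u[0], u[1]) = (9, 17) (two consecutive terms determine the rest), the sequence is periodic with period 45.
(877 - 0) mod 45 = 22, so u[877] = u[22] = 3.

3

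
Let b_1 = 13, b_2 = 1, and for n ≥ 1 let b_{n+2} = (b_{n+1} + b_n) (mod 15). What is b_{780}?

3

Listing terms: b_1 = 13, b_2 = 1, b_3 = 14, b_4 = 0, b_5 = 14, b_6 = 14, b_7 = 13, b_8 = 12, b_9 = 10, b_{10} = 7, b_{11} = 2, b_{12} = 9, b_{13} = 11, b_{14} = 5, b_{15} = 1, b_{16} = 6, b_{17} = 7, b_{18} = 13, b_{19} = 5, b_{20} = 3, b_{21} = 8, b_{22} = 11, b_{23} = 4, b_{24} = 0, b_{25} = 4, b_{26} = 4, b_{27} = 8, b_{28} = 12, b_{29} = 5, b_{30} = 2, b_{31} = 7, b_{32} = 9, b_{33} = 1, b_{34} = 10, b_{35} = 11, b_{36} = 6, b_{37} = 2, b_{38} = 8, b_{39} = 10, b_{40} = 3, b_{41} = 13, b_{42} = 1.
Since (b_{41}, b_{42}) = (b_1, b_2) = (13, 1) (two consecutive terms determine the rest), the sequence is periodic with period 40.
So b_{780} = b_{1 + ((780-1) mod 40)} = b_{20} = 3.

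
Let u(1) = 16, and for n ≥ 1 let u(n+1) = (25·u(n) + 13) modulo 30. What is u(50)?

23

u(1) = 16; u(2) = 23; u(3) = 18; u(4) = 13; u(5) = 8; u(6) = 3; u(7) = 28; u(8) = 23.
Since u(8) = u(2) = 23, the sequence is eventually periodic: after a pre-period of length 1 it cycles with period 6.
For n ≥ 2, u(n) depends only on (n - 2) mod 6. (50 - 2) mod 6 = 0, so u(50) = u(2) = 23.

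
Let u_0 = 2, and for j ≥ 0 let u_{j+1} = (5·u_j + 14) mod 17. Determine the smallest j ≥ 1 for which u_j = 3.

9

We have u_0 = 2, u_1 = 7, u_2 = 15, u_3 = 4, u_4 = 0, u_5 = 14, u_6 = 16, u_7 = 9, u_8 = 8, u_9 = 3, u_{10} = 12, u_{11} = 6, u_{12} = 10, u_{13} = 13, u_{14} = 11, u_{15} = 1, u_{16} = 2.
The sequence repeats with period 16.
The value 3 first appears (with j ≥ 1) at u_9.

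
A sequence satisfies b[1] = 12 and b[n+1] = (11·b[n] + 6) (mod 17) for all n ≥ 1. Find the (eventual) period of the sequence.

16

We have b[1] = 12; b[2] = 2; b[3] = 11; b[4] = 8; b[5] = 9; b[6] = 3; b[7] = 5; b[8] = 10; b[9] = 14; b[10] = 7; b[11] = 15; b[12] = 1; b[13] = 0; b[14] = 6; b[15] = 4; b[16] = 16; b[17] = 12.
The sequence repeats with period 16.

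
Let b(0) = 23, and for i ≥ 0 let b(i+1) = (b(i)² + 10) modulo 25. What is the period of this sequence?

We have b(0) = 23,  b(1) = 14,  b(2) = 6,  b(3) = 21,  b(4) = 1,  b(5) = 11,  b(6) = 6.
Since b(6) = b(2) = 6, the sequence is eventually periodic: after a pre-period of length 2 it cycles with period 4.

4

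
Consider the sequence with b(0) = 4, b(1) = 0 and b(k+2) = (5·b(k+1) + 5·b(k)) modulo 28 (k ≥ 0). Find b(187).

8

b(0) = 4, b(1) = 0, b(2) = 20, b(3) = 16, b(4) = 12, b(5) = 0, b(6) = 4, b(7) = 20, b(8) = 8, b(9) = 0, b(10) = 12, b(11) = 4, b(12) = 24, b(13) = 0, b(14) = 8, b(15) = 12, b(16) = 16, b(17) = 0, b(18) = 24, b(19) = 8, b(20) = 20, b(21) = 0, b(22) = 16, b(23) = 24, b(24) = 4, b(25) = 0.
Since (b(24), b(25)) = (b(0), b(1)) = (4, 0) (two consecutive terms determine the rest), the sequence is periodic with period 24.
(187 - 0) mod 24 = 19, so b(187) = b(19) = 8.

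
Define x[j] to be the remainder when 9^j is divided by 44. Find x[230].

Listing terms: x[0] = 1; x[1] = 9; x[2] = 37; x[3] = 25; x[4] = 5; x[5] = 1.
Since x[5] = x[0] = 1, the sequence is periodic with period 5.
(230 - 0) mod 5 = 0, so x[230] = x[0] = 1.

1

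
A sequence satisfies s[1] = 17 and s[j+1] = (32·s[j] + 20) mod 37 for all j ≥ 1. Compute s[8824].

34

Listing terms: s[1] = 17, s[2] = 9, s[3] = 12, s[4] = 34, s[5] = 35, s[6] = 30, s[7] = 18, s[8] = 4, s[9] = 0, s[10] = 20, s[11] = 31, s[12] = 13, s[13] = 29, s[14] = 23, s[15] = 16, s[16] = 14, s[17] = 24, s[18] = 11, s[19] = 2, s[20] = 10, s[21] = 7, s[22] = 22, s[23] = 21, s[24] = 26, s[25] = 1, s[26] = 15, s[27] = 19, s[28] = 36, s[29] = 25, s[30] = 6, s[31] = 27, s[32] = 33, s[33] = 3, s[34] = 5, s[35] = 32, s[36] = 8, s[37] = 17.
Since s[37] = s[1] = 17, the sequence is periodic with period 36.
So s[8824] = s[1 + ((8824-1) mod 36)] = s[4] = 34.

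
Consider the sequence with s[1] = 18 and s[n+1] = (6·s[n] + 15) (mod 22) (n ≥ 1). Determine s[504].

s[1] = 18,  s[2] = 13,  s[3] = 5,  s[4] = 1,  s[5] = 21,  s[6] = 9,  s[7] = 3,  s[8] = 11,  s[9] = 15,  s[10] = 17,  s[11] = 7,  s[12] = 13.
Since s[12] = s[2] = 13, the sequence is eventually periodic: after a pre-period of length 1 it cycles with period 10.
For n ≥ 2, s[n] depends only on (n - 2) mod 10. (504 - 2) mod 10 = 2, so s[504] = s[4] = 1.

1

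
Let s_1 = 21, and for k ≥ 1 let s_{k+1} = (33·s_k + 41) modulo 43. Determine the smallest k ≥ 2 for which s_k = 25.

Computing terms: s_1 = 21, s_2 = 3, s_3 = 11, s_4 = 17, s_5 = 0, s_6 = 41, s_7 = 18, s_8 = 33, s_9 = 12, s_{10} = 7, s_{11} = 14, s_{12} = 30, s_{13} = 42, s_{14} = 8, s_{15} = 4, s_{16} = 1, s_{17} = 31, s_{18} = 32, s_{19} = 22, s_{20} = 36, s_{21} = 25, s_{22} = 6, s_{23} = 24, s_{24} = 16, s_{25} = 10, s_{26} = 27, s_{27} = 29, s_{28} = 9, s_{29} = 37, s_{30} = 15, s_{31} = 20, s_{32} = 13, s_{33} = 40, s_{34} = 28, s_{35} = 19, s_{36} = 23, s_{37} = 26, s_{38} = 39, s_{39} = 38, s_{40} = 5, s_{41} = 34, s_{42} = 2, s_{43} = 21.
Since s_{43} = s_1 = 21, the sequence is periodic with period 42.
The value 25 first appears (with k ≥ 2) at s_{21}.

21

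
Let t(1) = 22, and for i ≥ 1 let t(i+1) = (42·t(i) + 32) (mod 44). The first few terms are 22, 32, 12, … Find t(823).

12

We have t(1) = 22; t(2) = 32; t(3) = 12; t(4) = 8; t(5) = 16; t(6) = 0; t(7) = 32.
Since t(7) = t(2) = 32, the sequence is eventually periodic: after a pre-period of length 1 it cycles with period 5.
For i ≥ 2, t(i) depends only on (i - 2) mod 5. (823 - 2) mod 5 = 1, so t(823) = t(3) = 12.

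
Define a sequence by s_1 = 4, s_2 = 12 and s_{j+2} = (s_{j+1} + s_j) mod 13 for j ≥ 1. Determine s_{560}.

8

We have s_1 = 4; s_2 = 12; s_3 = 3; s_4 = 2; s_5 = 5; s_6 = 7; s_7 = 12; s_8 = 6; s_9 = 5; s_{10} = 11; s_{11} = 3; s_{12} = 1; s_{13} = 4; s_{14} = 5; s_{15} = 9; s_{16} = 1; s_{17} = 10; s_{18} = 11; s_{19} = 8; s_{20} = 6; s_{21} = 1; s_{22} = 7; s_{23} = 8; s_{24} = 2; s_{25} = 10; s_{26} = 12; s_{27} = 9; s_{28} = 8; s_{29} = 4; s_{30} = 12.
Since (s_{29}, s_{30}) = (s_1, s_2) = (4, 12) (two consecutive terms determine the rest), the sequence is periodic with period 28.
(560 - 1) mod 28 = 27, so s_{560} = s_{28} = 8.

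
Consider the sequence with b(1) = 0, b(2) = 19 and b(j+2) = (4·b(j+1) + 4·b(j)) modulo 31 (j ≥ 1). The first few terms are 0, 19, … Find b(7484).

13

We have b(1) = 0, b(2) = 19, b(3) = 14, b(4) = 8, b(5) = 26, b(6) = 12, b(7) = 28, b(8) = 5, b(9) = 8, b(10) = 21, b(11) = 23, b(12) = 21, b(13) = 21, b(14) = 13, b(15) = 12, b(16) = 7, b(17) = 14, b(18) = 22, b(19) = 20, b(20) = 13, b(21) = 8, b(22) = 22, b(23) = 27, b(24) = 10, b(25) = 24, b(26) = 12, b(27) = 20, b(28) = 4, b(29) = 3, b(30) = 28, b(31) = 0, b(32) = 19.
Since (b(31), b(32)) = (b(1), b(2)) = (0, 19) (two consecutive terms determine the rest), the sequence is periodic with period 30.
(7484 - 1) mod 30 = 13, so b(7484) = b(14) = 13.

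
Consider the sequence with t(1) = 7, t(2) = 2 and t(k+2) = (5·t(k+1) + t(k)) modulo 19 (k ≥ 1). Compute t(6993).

We have t(1) = 7, t(2) = 2, t(3) = 17, t(4) = 11, t(5) = 15, t(6) = 10, t(7) = 8, t(8) = 12, t(9) = 11, t(10) = 10, t(11) = 4, t(12) = 11, t(13) = 2, t(14) = 2, t(15) = 12, t(16) = 5, t(17) = 18, t(18) = 0, t(19) = 18, t(20) = 14, t(21) = 12, t(22) = 17, t(23) = 2, t(24) = 8, t(25) = 4, t(26) = 9, t(27) = 11, t(28) = 7, t(29) = 8, t(30) = 9, t(31) = 15, t(32) = 8, t(33) = 17, t(34) = 17, t(35) = 7, t(36) = 14, t(37) = 1, t(38) = 0, t(39) = 1, t(40) = 5, t(41) = 7, t(42) = 2.
The sequence repeats with period 40.
(6993 - 1) mod 40 = 32, so t(6993) = t(33) = 17.

17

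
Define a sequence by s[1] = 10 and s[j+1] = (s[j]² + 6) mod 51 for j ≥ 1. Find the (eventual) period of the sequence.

5

Computing terms: s[1] = 10, s[2] = 4, s[3] = 22, s[4] = 31, s[5] = 49, s[6] = 10.
The sequence repeats with period 5.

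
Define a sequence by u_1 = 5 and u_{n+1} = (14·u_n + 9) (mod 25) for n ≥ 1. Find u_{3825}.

Computing terms: u_1 = 5,  u_2 = 4,  u_3 = 15,  u_4 = 19,  u_5 = 0,  u_6 = 9,  u_7 = 10,  u_8 = 24,  u_9 = 20,  u_{10} = 14,  u_{11} = 5.
Since u_{11} = u_1 = 5, the sequence is periodic with period 10.
(3825 - 1) mod 10 = 4, so u_{3825} = u_5 = 0.

0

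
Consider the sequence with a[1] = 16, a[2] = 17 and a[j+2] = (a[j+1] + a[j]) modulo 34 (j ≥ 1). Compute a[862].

20

Computing terms: a[1] = 16, a[2] = 17, a[3] = 33, a[4] = 16, a[5] = 15, a[6] = 31, a[7] = 12, a[8] = 9, a[9] = 21, a[10] = 30, a[11] = 17, a[12] = 13, a[13] = 30, a[14] = 9, a[15] = 5, a[16] = 14, a[17] = 19, a[18] = 33, a[19] = 18, a[20] = 17, a[21] = 1, a[22] = 18, a[23] = 19, a[24] = 3, a[25] = 22, a[26] = 25, a[27] = 13, a[28] = 4, a[29] = 17, a[30] = 21, a[31] = 4, a[32] = 25, a[33] = 29, a[34] = 20, a[35] = 15, a[36] = 1, a[37] = 16, a[38] = 17.
The sequence repeats with period 36.
So a[862] = a[1 + ((862-1) mod 36)] = a[34] = 20.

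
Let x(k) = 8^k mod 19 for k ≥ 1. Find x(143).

Listing terms: x(1) = 8,  x(2) = 7,  x(3) = 18,  x(4) = 11,  x(5) = 12,  x(6) = 1,  x(7) = 8.
Since x(7) = x(1) = 8, the sequence is periodic with period 6.
So x(143) = x(1 + ((143-1) mod 6)) = x(5) = 12.

12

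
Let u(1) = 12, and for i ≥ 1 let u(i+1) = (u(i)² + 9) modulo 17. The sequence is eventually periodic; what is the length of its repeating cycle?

Listing terms: u(1) = 12; u(2) = 0; u(3) = 9; u(4) = 5; u(5) = 0.
Since u(5) = u(2) = 0, the sequence is eventually periodic: after a pre-period of length 1 it cycles with period 3.

3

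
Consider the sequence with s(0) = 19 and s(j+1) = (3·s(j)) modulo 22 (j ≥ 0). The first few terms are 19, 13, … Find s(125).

Listing terms: s(0) = 19; s(1) = 13; s(2) = 17; s(3) = 7; s(4) = 21; s(5) = 19.
Since s(5) = s(0) = 19, the sequence is periodic with period 5.
So s(125) = s(0 + ((125-0) mod 5)) = s(0) = 19.

19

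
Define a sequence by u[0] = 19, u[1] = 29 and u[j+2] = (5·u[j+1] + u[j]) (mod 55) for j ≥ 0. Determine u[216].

We have u[0] = 19,  u[1] = 29,  u[2] = 54,  u[3] = 24,  u[4] = 9,  u[5] = 14,  u[6] = 24,  u[7] = 24,  u[8] = 34,  u[9] = 29,  u[10] = 14,  u[11] = 44,  u[12] = 14,  u[13] = 4,  u[14] = 34,  u[15] = 9,  u[16] = 24,  u[17] = 19,  u[18] = 9,  u[19] = 9,  u[20] = 54,  u[21] = 4,  u[22] = 19,  u[23] = 44,  u[24] = 19,  u[25] = 29.
Since (u[24], u[25]) = (u[0], u[1]) = (19, 29) (two consecutive terms determine the rest), the sequence is periodic with period 24.
So u[216] = u[0 + ((216-0) mod 24)] = u[0] = 19.

19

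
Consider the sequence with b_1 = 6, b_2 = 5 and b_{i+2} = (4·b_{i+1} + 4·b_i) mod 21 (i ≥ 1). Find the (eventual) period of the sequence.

24

We have b_1 = 6; b_2 = 5; b_3 = 2; b_4 = 7; b_5 = 15; b_6 = 4; b_7 = 13; b_8 = 5; b_9 = 9; b_{10} = 14; b_{11} = 8; b_{12} = 4; b_{13} = 6; b_{14} = 19; b_{15} = 16; b_{16} = 14; b_{17} = 15; b_{18} = 11; b_{19} = 20; b_{20} = 19; b_{21} = 9; b_{22} = 7; b_{23} = 1; b_{24} = 11; b_{25} = 6; b_{26} = 5.
Since (b_{25}, b_{26}) = (b_1, b_2) = (6, 5) (two consecutive terms determine the rest), the sequence is periodic with period 24.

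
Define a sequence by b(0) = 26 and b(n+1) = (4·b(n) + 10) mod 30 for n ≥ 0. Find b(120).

26

Computing terms: b(0) = 26; b(1) = 24; b(2) = 16; b(3) = 14; b(4) = 6; b(5) = 4; b(6) = 26.
The sequence repeats with period 6.
So b(120) = b(0 + ((120-0) mod 6)) = b(0) = 26.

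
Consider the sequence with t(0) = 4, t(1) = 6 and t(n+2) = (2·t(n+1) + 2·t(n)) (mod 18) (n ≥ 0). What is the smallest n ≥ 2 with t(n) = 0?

Computing terms: t(0) = 4; t(1) = 6; t(2) = 2; t(3) = 16; t(4) = 0; t(5) = 14; t(6) = 10; t(7) = 12; t(8) = 8; t(9) = 4; t(10) = 6.
Since (t(9), t(10)) = (t(0), t(1)) = (4, 6) (two consecutive terms determine the rest), the sequence is periodic with period 9.
The value 0 first appears (with n ≥ 2) at t(4).

4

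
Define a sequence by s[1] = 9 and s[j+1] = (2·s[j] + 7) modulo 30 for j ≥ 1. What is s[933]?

Listing terms: s[1] = 9; s[2] = 25; s[3] = 27; s[4] = 1; s[5] = 9.
The sequence repeats with period 4.
(933 - 1) mod 4 = 0, so s[933] = s[1] = 9.

9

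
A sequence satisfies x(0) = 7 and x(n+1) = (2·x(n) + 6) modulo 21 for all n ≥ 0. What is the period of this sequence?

6

Listing terms: x(0) = 7, x(1) = 20, x(2) = 4, x(3) = 14, x(4) = 13, x(5) = 11, x(6) = 7.
The sequence repeats with period 6.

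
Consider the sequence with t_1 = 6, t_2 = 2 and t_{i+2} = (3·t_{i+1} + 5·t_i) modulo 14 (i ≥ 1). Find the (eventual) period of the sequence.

3

Listing terms: t_1 = 6,  t_2 = 2,  t_3 = 8,  t_4 = 6,  t_5 = 2.
The sequence repeats with period 3.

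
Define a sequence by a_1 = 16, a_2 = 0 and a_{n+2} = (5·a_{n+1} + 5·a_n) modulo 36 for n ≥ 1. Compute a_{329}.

We have a_1 = 16, a_2 = 0, a_3 = 8, a_4 = 4, a_5 = 24, a_6 = 32, a_7 = 28, a_8 = 12, a_9 = 20, a_{10} = 16, a_{11} = 0.
Since (a_{10}, a_{11}) = (a_1, a_2) = (16, 0) (two consecutive terms determine the rest), the sequence is periodic with period 9.
(329 - 1) mod 9 = 4, so a_{329} = a_5 = 24.

24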